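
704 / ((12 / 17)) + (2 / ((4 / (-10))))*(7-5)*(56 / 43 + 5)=120526 / 129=934.31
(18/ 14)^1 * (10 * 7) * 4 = 360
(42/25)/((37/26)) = 1092/925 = 1.18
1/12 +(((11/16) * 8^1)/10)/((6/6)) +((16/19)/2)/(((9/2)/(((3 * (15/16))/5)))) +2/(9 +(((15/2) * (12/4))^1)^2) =0.69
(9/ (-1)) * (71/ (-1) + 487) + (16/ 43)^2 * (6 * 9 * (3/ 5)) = -3739.51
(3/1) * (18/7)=54/7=7.71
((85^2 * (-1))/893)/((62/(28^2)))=-2832200/27683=-102.31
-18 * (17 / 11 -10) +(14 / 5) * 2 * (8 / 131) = 1098934 / 7205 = 152.52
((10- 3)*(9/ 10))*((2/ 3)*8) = 168/ 5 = 33.60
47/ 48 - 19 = -865/ 48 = -18.02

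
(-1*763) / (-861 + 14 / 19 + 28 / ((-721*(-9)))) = 0.89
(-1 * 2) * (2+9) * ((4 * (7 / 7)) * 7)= -616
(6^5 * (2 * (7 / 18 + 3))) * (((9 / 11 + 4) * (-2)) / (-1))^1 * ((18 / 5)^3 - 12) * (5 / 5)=24201255168 / 1375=17600912.85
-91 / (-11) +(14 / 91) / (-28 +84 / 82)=653748 / 79079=8.27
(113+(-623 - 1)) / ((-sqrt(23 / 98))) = 3577 * sqrt(46) / 23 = 1054.80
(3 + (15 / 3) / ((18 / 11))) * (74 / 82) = 4033 / 738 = 5.46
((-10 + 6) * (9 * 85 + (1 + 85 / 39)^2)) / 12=-1178941 / 4563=-258.37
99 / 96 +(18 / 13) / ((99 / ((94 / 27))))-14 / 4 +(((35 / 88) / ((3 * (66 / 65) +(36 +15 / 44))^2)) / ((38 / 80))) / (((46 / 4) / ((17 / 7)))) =-184218515492005711 / 76125116058529824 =-2.42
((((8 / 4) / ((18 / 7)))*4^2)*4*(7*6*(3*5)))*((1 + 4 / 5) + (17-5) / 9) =294784 / 3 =98261.33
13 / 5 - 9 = -6.40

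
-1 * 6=-6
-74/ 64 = -37/ 32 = -1.16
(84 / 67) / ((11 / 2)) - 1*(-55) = 40703 / 737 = 55.23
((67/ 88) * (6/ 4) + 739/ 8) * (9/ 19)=148131/ 3344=44.30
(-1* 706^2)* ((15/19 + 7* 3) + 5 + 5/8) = -519245703/38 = -13664360.61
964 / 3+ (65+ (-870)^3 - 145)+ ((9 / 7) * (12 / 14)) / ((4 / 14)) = -13828557851 / 21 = -658502754.81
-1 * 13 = -13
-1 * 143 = -143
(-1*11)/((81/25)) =-275/81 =-3.40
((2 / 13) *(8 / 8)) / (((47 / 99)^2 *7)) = 19602 / 201019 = 0.10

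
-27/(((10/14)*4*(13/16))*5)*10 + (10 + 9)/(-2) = -32.76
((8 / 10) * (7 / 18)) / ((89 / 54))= 84 / 445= 0.19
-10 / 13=-0.77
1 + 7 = 8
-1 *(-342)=342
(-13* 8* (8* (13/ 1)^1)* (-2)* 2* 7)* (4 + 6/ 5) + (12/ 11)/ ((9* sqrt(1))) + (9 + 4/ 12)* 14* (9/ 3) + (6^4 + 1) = 260122289/ 165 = 1576498.72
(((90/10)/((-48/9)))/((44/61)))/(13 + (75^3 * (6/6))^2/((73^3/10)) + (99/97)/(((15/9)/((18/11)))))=-310744834515/607691703587370688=-0.00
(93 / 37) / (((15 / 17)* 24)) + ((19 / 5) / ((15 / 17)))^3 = 9989508907 / 124875000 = 80.00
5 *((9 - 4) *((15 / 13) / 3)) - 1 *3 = 86 / 13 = 6.62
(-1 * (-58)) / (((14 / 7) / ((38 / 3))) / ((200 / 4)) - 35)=-55100 / 33247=-1.66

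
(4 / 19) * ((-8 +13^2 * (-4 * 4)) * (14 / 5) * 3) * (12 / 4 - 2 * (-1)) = -455616 / 19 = -23979.79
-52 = -52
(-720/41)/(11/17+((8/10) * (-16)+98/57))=3488400/2072591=1.68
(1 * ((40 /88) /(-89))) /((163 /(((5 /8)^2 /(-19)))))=125 /194045632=0.00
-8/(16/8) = -4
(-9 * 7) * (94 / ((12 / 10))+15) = -5880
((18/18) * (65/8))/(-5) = -13/8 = -1.62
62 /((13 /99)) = 6138 /13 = 472.15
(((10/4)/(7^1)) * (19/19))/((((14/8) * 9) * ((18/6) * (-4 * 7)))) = -5/18522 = -0.00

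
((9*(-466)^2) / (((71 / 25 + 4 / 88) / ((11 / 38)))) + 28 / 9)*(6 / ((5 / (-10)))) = -70945990912 / 30153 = -2352866.74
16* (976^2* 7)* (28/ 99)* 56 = 167287586816/ 99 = 1689773604.20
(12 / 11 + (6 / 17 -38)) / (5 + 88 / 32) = -27344 / 5797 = -4.72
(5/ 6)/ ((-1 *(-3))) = 5/ 18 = 0.28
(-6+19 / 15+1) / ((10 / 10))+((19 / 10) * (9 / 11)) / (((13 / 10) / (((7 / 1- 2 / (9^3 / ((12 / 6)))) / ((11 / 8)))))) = 1496864 / 637065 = 2.35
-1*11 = -11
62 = 62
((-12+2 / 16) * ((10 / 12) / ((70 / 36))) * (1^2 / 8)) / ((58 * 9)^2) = -95 / 40690944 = -0.00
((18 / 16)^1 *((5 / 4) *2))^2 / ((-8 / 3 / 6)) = -18225 / 1024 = -17.80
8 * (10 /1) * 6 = 480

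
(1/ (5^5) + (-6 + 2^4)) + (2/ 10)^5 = 31252/ 3125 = 10.00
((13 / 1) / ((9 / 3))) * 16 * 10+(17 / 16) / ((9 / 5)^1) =99925 / 144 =693.92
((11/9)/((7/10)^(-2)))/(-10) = -539/9000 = -0.06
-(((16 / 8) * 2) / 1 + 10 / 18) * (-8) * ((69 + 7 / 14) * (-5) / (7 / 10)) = -1139800 / 63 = -18092.06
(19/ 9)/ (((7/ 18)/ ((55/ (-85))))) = -418/ 119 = -3.51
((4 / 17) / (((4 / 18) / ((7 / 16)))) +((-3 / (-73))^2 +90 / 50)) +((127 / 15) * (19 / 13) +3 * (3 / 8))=278486072 / 17665635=15.76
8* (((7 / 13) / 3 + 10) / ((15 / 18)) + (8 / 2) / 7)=46544 / 455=102.29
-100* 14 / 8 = -175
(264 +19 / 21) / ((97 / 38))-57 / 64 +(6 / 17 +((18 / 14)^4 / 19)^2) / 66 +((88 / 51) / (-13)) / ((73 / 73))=3227378283225597601 / 31407125441019328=102.76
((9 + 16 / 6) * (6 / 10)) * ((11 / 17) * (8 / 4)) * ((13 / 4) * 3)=3003 / 34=88.32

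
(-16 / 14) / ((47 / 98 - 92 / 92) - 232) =112 / 22787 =0.00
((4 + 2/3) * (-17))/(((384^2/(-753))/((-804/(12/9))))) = -2001223/8192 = -244.29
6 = 6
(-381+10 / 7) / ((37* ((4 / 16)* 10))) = -5314 / 1295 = -4.10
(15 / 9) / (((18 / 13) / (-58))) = -1885 / 27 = -69.81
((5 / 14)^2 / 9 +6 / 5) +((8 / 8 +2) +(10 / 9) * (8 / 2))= 76369 / 8820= 8.66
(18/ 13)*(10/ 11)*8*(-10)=-14400/ 143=-100.70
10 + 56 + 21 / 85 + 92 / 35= 40981 / 595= 68.88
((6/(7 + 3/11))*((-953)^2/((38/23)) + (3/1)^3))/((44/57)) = 188008497/320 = 587526.55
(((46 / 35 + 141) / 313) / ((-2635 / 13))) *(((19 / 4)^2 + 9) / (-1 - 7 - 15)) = 384709 / 124974640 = 0.00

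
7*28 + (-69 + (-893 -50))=-816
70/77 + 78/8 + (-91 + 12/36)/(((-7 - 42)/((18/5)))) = 17.32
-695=-695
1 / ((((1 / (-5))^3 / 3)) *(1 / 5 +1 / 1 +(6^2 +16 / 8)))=-1875 / 196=-9.57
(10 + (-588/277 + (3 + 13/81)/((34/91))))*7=43617770/381429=114.35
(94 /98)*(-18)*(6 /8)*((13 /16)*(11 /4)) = -181467 /6272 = -28.93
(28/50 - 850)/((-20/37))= 196433/125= 1571.46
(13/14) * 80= 520/7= 74.29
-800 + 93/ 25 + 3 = -19832/ 25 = -793.28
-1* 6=-6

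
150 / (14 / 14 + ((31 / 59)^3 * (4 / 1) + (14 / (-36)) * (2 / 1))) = 138630825 / 741617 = 186.93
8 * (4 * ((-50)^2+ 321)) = 90272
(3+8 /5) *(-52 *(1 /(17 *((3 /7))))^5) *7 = -140708204 /1725126255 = -0.08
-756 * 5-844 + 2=-4622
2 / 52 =1 / 26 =0.04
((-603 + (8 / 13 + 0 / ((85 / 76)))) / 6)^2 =61324561 / 6084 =10079.65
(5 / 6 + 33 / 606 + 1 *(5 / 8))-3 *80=-578093 / 2424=-238.49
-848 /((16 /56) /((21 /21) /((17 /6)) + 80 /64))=-4757.53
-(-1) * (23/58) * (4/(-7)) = -0.23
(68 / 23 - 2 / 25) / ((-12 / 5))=-827 / 690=-1.20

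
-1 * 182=-182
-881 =-881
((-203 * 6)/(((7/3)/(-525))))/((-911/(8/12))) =-182700/911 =-200.55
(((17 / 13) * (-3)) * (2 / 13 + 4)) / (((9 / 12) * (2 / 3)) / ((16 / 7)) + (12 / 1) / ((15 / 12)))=-440640 / 265499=-1.66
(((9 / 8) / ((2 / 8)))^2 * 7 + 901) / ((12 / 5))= 20855 / 48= 434.48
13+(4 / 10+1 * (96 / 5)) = 163 / 5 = 32.60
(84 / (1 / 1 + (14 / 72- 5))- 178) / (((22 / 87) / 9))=-7120.78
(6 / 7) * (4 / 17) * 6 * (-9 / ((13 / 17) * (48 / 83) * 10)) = -2241 / 910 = -2.46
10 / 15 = 2 / 3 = 0.67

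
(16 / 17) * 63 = 1008 / 17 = 59.29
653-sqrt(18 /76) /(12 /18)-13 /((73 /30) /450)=-127831 /73-9 * sqrt(38) /76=-1751.84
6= 6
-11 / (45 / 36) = -8.80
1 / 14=0.07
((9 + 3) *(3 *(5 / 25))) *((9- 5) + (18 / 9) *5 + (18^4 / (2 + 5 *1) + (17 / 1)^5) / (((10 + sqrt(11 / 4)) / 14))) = 28926844056 / 1945- 289266480 *sqrt(11) / 389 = 12406119.36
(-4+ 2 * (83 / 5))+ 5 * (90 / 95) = 3224 / 95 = 33.94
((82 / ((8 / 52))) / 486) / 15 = 533 / 7290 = 0.07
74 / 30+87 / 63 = 404 / 105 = 3.85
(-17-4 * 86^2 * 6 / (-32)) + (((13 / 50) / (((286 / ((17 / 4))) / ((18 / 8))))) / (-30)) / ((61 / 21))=59370078929 / 10736000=5530.00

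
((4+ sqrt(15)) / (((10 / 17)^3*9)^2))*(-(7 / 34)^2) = -4092529 / 81000000 - 4092529*sqrt(15) / 324000000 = -0.10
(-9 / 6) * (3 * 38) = -171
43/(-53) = -43/53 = -0.81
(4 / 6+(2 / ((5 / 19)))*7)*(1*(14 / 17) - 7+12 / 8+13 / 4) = -76.84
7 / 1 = 7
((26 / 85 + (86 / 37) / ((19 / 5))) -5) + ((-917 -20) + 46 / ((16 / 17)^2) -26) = -6999674051 / 7648640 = -915.15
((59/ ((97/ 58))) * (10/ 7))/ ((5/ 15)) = 102660/ 679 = 151.19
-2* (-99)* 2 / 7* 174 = 68904 / 7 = 9843.43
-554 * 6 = -3324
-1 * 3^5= -243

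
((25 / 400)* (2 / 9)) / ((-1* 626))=-1 / 45072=-0.00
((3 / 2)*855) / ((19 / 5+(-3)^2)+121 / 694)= 1483425 / 15007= 98.85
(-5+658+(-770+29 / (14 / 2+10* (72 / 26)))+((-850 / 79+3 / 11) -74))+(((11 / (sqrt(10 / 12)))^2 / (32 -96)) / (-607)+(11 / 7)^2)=-33601852133217 / 169554135520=-198.18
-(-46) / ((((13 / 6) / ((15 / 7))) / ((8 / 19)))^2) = 23846400 / 2989441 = 7.98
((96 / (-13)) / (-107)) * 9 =0.62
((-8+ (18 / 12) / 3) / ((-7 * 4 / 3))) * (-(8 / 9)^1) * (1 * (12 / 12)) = -5 / 7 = -0.71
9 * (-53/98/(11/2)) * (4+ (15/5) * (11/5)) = -25281/2695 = -9.38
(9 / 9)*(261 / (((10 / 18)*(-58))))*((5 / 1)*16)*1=-648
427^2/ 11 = 16575.36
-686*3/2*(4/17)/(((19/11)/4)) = -181104/323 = -560.69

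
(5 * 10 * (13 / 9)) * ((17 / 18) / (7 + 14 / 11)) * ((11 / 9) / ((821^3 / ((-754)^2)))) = 29235935300 / 2823937234083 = 0.01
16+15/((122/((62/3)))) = 1131/61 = 18.54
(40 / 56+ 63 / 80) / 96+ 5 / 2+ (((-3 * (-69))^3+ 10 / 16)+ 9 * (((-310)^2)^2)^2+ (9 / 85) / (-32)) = 701526759244278954238389833 / 913920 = 767601933696908869746.14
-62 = -62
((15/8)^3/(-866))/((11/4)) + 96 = 117052113/1219328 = 96.00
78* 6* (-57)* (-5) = 133380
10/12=5/6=0.83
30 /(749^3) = 30 /420189749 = 0.00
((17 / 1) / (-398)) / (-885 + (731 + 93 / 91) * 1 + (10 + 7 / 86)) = 66521 / 222543491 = 0.00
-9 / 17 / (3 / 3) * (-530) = 4770 / 17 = 280.59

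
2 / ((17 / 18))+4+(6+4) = 274 / 17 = 16.12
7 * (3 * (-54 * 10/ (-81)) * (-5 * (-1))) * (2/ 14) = 100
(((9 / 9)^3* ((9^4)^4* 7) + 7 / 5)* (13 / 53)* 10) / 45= 1686248371855175492 / 2385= 707022378136341.93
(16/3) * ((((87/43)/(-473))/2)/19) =-232/386441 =-0.00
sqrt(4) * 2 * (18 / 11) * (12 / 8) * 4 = 432 / 11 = 39.27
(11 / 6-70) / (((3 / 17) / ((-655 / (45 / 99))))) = 10019273 / 18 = 556626.28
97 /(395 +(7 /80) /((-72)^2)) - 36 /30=-781747242 /819072035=-0.95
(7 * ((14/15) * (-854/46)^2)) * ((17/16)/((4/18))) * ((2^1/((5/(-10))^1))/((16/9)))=-4100761539/169280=-24224.73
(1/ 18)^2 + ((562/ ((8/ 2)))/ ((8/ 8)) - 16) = 40339/ 324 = 124.50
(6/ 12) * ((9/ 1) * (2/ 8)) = 9/ 8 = 1.12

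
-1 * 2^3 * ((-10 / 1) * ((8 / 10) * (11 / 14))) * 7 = 352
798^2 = 636804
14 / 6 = 7 / 3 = 2.33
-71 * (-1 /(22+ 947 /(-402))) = 28542 /7897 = 3.61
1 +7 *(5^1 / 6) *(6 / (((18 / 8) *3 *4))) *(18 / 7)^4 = 19783 / 343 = 57.68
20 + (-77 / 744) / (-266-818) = 20.00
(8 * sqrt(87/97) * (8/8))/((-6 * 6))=-2 * sqrt(8439)/873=-0.21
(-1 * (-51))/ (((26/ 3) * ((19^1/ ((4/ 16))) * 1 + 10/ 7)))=1071/ 14092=0.08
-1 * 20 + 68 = 48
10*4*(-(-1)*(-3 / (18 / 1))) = -20 / 3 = -6.67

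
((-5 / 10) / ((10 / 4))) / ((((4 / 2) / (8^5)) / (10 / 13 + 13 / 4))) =-856064 / 65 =-13170.22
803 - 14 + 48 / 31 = 24507 / 31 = 790.55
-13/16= -0.81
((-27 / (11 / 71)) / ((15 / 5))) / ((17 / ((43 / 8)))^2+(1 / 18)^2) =-382809564 / 65940083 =-5.81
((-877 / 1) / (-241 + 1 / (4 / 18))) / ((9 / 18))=3508 / 473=7.42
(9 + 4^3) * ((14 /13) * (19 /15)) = 19418 /195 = 99.58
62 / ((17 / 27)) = 1674 / 17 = 98.47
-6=-6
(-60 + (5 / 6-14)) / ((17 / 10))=-2195 / 51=-43.04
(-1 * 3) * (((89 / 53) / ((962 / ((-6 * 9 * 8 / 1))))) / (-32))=-7209 / 101972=-0.07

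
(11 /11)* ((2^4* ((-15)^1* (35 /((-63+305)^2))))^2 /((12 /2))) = 735000 /214358881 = 0.00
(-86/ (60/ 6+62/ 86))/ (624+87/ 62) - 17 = -17.01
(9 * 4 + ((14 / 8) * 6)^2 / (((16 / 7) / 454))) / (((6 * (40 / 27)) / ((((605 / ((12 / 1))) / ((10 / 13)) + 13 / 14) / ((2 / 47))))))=3854548.39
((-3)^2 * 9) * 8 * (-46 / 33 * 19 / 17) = -188784 / 187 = -1009.54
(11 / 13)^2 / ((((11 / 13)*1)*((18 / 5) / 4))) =110 / 117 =0.94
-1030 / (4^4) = -515 / 128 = -4.02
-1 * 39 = -39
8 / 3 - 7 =-13 / 3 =-4.33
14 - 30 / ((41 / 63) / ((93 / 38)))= -76979 / 779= -98.82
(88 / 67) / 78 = 44 / 2613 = 0.02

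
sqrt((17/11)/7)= sqrt(1309)/77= 0.47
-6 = -6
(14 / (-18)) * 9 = -7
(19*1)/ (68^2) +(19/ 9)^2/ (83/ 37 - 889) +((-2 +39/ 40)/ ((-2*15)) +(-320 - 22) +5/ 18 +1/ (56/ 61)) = -1077165548993/ 3162555900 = -340.60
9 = 9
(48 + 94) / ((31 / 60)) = 274.84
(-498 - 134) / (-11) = 632 / 11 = 57.45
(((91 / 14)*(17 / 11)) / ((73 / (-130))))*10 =-143650 / 803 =-178.89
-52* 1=-52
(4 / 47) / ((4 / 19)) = 19 / 47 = 0.40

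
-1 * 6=-6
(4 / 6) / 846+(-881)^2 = 984948310 / 1269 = 776161.00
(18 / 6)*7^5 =50421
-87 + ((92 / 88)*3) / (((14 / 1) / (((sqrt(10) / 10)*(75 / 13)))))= -87 + 1035*sqrt(10) / 8008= -86.59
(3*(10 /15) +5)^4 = 2401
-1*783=-783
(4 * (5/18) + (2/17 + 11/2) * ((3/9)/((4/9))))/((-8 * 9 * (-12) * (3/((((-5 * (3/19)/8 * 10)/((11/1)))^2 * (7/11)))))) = 0.00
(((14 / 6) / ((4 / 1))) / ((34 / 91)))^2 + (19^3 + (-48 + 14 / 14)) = 1134358537 / 166464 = 6814.44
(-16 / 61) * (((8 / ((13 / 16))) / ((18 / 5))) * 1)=-5120 / 7137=-0.72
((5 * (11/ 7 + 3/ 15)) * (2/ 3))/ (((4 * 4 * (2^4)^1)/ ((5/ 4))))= 155/ 5376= 0.03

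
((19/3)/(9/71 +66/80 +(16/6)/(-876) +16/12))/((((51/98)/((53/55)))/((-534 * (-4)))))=8740333225344/796251797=10976.85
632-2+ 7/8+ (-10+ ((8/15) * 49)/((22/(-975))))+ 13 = -46139/88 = -524.31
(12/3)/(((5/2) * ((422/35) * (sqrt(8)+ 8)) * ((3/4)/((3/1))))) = 0.05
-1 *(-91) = 91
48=48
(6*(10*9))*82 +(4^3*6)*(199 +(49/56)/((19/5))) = 2294904/19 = 120784.42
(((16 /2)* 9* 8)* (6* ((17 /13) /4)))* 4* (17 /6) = 166464 /13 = 12804.92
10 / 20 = 1 / 2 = 0.50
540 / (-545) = -0.99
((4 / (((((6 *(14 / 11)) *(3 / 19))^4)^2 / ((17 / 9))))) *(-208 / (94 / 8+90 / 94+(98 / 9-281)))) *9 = 37814679207766655735827 / 3074234098135398928128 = 12.30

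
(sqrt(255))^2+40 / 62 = 7925 / 31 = 255.65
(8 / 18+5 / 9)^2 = 1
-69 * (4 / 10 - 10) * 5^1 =3312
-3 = -3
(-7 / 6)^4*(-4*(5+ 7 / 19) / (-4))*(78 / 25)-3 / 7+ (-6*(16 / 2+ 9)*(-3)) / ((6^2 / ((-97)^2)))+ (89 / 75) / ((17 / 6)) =162807303913 / 2034900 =80007.52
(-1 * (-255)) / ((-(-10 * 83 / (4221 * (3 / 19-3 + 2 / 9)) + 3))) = -26789280 / 323053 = -82.93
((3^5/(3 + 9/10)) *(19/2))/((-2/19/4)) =-22493.08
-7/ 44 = -0.16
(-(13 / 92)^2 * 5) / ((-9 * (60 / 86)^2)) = 312481 / 13711680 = 0.02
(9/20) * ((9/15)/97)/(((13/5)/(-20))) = -27/1261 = -0.02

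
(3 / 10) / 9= 1 / 30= 0.03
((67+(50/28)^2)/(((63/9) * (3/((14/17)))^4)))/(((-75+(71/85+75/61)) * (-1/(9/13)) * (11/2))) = 234969560/2391174310239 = 0.00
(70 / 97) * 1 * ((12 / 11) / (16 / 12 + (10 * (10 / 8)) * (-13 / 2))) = -1440 / 146179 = -0.01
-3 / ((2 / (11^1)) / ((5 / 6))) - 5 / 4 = -15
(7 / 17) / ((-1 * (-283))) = 7 / 4811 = 0.00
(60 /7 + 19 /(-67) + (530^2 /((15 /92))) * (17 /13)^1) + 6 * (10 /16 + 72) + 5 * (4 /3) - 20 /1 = 2253392.76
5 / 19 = 0.26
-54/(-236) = 27/118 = 0.23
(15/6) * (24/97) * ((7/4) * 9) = 945/97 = 9.74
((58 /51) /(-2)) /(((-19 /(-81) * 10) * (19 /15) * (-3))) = 783 /12274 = 0.06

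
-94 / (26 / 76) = -3572 / 13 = -274.77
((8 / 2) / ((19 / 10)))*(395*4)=63200 / 19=3326.32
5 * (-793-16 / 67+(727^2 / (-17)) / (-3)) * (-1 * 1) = -163504730 / 3417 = -47850.37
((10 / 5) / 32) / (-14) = -1 / 224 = -0.00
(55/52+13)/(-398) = -731/20696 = -0.04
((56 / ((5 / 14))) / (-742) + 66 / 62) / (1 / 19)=133171 / 8215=16.21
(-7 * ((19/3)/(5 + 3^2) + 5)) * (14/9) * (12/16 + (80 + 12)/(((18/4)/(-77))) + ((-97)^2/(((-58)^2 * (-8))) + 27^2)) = 328010042227/6539616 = 50157.39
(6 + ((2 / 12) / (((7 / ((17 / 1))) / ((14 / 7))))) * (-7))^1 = 1 / 3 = 0.33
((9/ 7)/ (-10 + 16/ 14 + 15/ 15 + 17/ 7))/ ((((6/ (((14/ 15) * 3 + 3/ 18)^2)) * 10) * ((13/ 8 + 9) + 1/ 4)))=-0.00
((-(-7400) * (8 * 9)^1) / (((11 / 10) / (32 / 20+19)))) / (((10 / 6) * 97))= 61718.91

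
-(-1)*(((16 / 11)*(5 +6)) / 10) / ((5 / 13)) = 104 / 25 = 4.16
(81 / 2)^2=6561 / 4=1640.25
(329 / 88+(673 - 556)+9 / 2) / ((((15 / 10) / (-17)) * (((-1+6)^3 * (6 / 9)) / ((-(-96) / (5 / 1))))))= -2248284 / 6875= -327.02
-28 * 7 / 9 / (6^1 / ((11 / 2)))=-539 / 27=-19.96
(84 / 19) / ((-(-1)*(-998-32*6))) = -6 / 1615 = -0.00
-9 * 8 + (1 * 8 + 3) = -61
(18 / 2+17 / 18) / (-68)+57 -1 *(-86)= 174853 / 1224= 142.85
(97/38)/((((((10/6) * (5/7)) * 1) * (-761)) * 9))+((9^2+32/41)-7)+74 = 13229957161/88922850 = 148.78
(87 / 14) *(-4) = -174 / 7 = -24.86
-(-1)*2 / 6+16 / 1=49 / 3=16.33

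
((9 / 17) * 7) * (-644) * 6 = -14319.53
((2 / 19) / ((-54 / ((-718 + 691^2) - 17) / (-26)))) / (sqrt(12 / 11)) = 6197698 * sqrt(33) / 1539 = 23133.90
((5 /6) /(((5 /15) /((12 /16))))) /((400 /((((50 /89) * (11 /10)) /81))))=11 /307584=0.00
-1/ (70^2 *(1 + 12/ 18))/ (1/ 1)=-3/ 24500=-0.00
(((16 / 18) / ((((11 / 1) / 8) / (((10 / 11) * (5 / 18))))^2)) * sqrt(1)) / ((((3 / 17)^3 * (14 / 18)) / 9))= 63.13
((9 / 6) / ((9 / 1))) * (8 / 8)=1 / 6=0.17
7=7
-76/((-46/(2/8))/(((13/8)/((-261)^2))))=247/25068528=0.00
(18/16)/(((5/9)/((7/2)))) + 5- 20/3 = 1301/240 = 5.42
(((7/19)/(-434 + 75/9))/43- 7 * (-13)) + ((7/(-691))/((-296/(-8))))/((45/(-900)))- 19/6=87.84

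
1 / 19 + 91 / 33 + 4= 4270 / 627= 6.81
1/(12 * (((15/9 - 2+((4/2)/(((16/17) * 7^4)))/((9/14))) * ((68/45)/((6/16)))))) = -138915/2229856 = -0.06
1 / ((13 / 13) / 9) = 9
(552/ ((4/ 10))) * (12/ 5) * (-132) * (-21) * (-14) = -128532096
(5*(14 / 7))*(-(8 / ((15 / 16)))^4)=-536870912 / 10125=-53024.29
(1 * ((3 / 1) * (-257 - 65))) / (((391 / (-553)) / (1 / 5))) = 23226 / 85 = 273.25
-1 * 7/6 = -7/6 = -1.17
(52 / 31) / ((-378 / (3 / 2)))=-13 / 1953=-0.01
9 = 9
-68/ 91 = -0.75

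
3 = 3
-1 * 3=-3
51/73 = 0.70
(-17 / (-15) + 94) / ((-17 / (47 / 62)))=-67069 / 15810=-4.24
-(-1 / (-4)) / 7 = -1 / 28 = -0.04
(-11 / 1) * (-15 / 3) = 55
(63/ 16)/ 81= 7/ 144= 0.05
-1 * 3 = -3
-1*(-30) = 30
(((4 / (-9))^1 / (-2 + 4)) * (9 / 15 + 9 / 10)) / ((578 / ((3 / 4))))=-1 / 2312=-0.00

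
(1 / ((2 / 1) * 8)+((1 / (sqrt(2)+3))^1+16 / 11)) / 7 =2397 / 8624 - sqrt(2) / 49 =0.25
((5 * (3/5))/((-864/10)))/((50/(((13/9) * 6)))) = -13/2160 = -0.01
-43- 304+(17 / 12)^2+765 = 60481 / 144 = 420.01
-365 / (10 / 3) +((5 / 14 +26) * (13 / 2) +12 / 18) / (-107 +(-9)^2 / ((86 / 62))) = -19845041 / 175560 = -113.04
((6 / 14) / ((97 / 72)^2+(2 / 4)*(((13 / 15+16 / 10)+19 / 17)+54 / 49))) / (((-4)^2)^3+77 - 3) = 308448 / 12479540791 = 0.00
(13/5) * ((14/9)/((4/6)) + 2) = 169/15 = 11.27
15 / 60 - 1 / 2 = -1 / 4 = -0.25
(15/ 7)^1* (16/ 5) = 48/ 7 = 6.86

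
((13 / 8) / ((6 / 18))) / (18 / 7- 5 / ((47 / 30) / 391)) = -4277 / 1092544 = -0.00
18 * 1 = 18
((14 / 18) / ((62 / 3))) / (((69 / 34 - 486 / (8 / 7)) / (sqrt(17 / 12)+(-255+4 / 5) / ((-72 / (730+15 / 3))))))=-239071 / 1036044 - 119 * sqrt(51) / 8029341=-0.23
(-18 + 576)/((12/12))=558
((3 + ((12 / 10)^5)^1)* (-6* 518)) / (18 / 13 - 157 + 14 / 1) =120.45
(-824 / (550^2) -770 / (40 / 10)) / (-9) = 29116037 / 1361250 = 21.39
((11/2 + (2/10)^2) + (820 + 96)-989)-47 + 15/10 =-2824/25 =-112.96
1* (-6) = -6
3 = 3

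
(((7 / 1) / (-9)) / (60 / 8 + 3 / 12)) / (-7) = 4 / 279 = 0.01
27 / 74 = 0.36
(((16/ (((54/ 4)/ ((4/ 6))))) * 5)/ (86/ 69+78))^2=3385600/ 1362274281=0.00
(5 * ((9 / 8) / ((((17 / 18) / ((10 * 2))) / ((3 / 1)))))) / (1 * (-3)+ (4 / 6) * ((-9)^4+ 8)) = 18225 / 223193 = 0.08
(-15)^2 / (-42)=-75 / 14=-5.36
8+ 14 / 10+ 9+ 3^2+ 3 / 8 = 1111 / 40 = 27.78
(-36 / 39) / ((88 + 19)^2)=-12 / 148837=-0.00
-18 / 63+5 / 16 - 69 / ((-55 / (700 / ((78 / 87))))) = 15688269 / 16016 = 979.54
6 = 6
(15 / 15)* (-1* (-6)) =6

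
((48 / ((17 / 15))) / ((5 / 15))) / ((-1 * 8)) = -270 / 17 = -15.88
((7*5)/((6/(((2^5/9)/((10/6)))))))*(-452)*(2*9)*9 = -911232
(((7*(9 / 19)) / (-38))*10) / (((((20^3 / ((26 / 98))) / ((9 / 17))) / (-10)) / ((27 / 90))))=3159 / 68734400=0.00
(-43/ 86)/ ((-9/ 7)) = 0.39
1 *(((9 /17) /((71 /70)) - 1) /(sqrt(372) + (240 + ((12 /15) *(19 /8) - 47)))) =-0.00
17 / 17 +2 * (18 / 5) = 41 / 5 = 8.20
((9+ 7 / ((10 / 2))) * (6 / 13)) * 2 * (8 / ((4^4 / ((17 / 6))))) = 17 / 20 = 0.85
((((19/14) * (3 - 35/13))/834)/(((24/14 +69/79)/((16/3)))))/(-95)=-1264/116361765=-0.00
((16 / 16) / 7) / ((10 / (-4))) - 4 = -142 / 35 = -4.06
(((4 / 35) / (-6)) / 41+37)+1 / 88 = 14021209 / 378840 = 37.01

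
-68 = -68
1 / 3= 0.33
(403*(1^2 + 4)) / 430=403 / 86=4.69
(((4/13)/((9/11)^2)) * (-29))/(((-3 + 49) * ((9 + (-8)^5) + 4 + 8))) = 638/72099963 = 0.00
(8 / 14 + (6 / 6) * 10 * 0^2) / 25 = 4 / 175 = 0.02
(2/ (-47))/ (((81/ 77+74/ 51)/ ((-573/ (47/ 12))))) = 54004104/ 21712261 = 2.49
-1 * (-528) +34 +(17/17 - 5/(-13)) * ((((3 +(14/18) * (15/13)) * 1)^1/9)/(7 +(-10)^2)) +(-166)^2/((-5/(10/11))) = -2654400226/596739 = -4448.18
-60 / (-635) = 12 / 127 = 0.09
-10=-10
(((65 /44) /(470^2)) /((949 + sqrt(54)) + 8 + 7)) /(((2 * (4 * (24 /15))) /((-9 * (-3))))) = 0.00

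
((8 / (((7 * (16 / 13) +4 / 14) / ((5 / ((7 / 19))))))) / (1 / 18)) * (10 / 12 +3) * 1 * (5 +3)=181792 / 27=6733.04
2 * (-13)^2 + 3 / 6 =677 / 2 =338.50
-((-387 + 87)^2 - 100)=-89900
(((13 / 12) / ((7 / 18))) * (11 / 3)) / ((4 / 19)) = 48.52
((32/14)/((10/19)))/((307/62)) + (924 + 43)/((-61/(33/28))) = -46683929/2621780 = -17.81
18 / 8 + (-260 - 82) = -1359 / 4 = -339.75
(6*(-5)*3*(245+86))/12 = -4965/2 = -2482.50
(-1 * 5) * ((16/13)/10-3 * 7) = 1357/13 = 104.38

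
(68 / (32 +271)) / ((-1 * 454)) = -0.00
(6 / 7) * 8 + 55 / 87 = 4561 / 609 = 7.49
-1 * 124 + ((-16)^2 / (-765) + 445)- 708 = -296311 / 765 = -387.33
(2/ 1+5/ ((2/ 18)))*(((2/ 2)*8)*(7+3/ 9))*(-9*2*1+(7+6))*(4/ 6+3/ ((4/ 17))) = -1664740/ 9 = -184971.11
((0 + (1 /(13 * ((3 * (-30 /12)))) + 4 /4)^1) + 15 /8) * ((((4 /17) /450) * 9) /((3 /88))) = 98318 /248625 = 0.40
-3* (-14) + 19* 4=118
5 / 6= 0.83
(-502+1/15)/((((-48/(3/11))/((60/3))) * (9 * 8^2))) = 7529/76032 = 0.10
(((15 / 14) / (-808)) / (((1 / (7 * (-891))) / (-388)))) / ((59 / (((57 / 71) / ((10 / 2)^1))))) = -14779017 / 1692356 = -8.73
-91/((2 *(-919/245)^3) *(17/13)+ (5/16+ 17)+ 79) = 2.18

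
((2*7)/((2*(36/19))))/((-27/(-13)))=1729/972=1.78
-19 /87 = -0.22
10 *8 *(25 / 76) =500 / 19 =26.32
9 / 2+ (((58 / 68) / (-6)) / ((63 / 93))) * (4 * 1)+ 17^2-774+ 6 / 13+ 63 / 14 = -476.38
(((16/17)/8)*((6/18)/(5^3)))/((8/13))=13/25500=0.00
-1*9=-9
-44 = -44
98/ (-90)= -49/ 45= -1.09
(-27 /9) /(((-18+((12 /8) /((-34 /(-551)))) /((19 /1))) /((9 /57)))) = 204 /7201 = 0.03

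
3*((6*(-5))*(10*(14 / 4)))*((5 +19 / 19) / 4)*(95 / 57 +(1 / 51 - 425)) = 34002675 / 17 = 2000157.35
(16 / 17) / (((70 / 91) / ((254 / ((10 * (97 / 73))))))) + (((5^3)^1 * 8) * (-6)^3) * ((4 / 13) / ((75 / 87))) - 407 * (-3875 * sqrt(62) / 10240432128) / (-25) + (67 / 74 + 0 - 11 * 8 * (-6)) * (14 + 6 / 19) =-69500.30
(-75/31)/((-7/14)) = 150/31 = 4.84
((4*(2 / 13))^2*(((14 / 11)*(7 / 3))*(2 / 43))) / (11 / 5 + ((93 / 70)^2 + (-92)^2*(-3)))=-61465600 / 29832817180881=-0.00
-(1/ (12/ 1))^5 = -1/ 248832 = -0.00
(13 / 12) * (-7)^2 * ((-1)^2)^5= 637 / 12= 53.08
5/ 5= 1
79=79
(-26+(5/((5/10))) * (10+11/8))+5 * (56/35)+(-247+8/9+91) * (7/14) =655/36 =18.19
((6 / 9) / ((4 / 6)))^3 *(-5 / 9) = -5 / 9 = -0.56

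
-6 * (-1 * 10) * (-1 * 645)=-38700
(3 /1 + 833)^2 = 698896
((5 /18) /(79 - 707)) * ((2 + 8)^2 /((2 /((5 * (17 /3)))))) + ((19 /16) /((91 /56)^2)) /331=-593063219 /948501684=-0.63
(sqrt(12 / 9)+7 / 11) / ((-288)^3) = -sqrt(3) / 35831808-7 / 262766592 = -0.00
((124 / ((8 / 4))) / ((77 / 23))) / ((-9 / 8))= -11408 / 693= -16.46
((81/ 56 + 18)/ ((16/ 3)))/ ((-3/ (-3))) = 3267/ 896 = 3.65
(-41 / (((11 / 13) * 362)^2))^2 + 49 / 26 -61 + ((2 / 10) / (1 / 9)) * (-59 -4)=-2819331928406318711 / 16342495701543440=-172.52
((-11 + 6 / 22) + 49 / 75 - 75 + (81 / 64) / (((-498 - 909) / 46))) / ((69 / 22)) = -1053863813 / 38833200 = -27.14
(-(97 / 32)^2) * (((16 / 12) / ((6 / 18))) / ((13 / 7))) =-19.79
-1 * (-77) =77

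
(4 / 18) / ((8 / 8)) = 2 / 9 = 0.22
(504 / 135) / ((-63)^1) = -8 / 135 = -0.06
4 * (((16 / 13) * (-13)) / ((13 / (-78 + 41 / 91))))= 451648 / 1183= 381.78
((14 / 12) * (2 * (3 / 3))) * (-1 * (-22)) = 154 / 3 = 51.33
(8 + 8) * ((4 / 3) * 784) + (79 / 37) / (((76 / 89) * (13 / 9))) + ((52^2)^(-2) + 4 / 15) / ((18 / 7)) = 23214262118204119 / 1387817832960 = 16727.17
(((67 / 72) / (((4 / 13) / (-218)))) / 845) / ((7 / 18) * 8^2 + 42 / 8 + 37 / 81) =-65727 / 2577380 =-0.03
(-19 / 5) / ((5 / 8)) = -152 / 25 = -6.08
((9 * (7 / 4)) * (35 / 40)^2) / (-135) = -343 / 3840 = -0.09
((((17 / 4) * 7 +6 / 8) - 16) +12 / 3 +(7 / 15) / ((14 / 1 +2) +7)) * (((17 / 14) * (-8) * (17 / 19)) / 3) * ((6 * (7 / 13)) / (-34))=33422 / 6555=5.10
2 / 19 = 0.11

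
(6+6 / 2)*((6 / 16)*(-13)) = -351 / 8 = -43.88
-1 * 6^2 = -36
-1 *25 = -25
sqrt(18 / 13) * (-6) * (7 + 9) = -288 * sqrt(26) / 13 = -112.96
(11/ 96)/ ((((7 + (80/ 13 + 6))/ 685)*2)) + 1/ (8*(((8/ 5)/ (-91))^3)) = -22995.11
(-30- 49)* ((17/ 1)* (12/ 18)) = -2686/ 3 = -895.33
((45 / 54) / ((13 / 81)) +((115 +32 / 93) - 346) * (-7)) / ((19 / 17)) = 1449.28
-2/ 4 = -1/ 2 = -0.50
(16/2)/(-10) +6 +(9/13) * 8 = 10.74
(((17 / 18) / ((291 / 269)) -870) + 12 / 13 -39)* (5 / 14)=-308875705 / 953316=-324.00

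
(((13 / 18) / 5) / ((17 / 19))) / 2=247 / 3060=0.08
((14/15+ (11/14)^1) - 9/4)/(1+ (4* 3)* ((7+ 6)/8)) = -223/8610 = -0.03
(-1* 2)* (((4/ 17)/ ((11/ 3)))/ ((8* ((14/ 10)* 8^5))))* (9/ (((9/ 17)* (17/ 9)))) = -135/ 42893312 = -0.00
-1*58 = -58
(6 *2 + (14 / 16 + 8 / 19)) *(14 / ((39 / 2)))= 9.55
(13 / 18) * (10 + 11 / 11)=143 / 18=7.94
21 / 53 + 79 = 4208 / 53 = 79.40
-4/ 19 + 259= 4917/ 19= 258.79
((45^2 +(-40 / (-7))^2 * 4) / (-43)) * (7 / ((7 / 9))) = -950625 / 2107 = -451.17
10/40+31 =125/4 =31.25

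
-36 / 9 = -4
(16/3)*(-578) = -3082.67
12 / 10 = 6 / 5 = 1.20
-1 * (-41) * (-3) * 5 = -615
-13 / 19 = -0.68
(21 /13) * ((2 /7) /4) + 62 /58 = 893 /754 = 1.18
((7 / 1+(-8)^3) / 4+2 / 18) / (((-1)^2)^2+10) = -11.47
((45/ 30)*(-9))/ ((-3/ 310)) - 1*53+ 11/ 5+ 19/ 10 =13461/ 10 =1346.10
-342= -342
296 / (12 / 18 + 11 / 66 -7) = -48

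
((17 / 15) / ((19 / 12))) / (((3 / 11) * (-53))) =-0.05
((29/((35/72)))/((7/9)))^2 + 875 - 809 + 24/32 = 5949.95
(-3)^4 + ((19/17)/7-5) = 9063/119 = 76.16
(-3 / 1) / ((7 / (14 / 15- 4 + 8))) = -2.11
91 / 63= 13 / 9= 1.44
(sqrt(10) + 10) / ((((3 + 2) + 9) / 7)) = sqrt(10) / 2 + 5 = 6.58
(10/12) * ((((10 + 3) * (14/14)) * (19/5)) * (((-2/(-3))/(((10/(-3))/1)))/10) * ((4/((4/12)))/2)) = -247/50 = -4.94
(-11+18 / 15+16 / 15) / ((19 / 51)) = -2227 / 95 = -23.44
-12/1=-12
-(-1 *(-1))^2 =-1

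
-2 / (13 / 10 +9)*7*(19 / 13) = -2660 / 1339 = -1.99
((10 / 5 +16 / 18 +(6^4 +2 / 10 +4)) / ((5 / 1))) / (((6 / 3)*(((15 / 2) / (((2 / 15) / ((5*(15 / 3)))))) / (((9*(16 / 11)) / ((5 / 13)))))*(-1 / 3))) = -24393824 / 2578125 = -9.46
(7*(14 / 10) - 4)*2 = 58 / 5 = 11.60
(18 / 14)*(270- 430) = -1440 / 7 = -205.71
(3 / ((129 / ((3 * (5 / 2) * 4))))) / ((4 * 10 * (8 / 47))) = 141 / 1376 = 0.10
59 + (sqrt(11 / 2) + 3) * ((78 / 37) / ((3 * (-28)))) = 30523 / 518 - 13 * sqrt(22) / 1036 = 58.87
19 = 19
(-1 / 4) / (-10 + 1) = 1 / 36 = 0.03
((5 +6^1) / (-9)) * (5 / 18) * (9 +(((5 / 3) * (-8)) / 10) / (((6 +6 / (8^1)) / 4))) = -36575 / 13122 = -2.79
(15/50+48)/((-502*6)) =-161/10040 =-0.02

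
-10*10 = -100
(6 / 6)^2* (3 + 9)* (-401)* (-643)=3094116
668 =668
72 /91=0.79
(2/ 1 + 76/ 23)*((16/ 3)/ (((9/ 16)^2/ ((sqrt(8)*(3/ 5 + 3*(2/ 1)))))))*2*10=33381.40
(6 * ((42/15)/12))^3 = 343/125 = 2.74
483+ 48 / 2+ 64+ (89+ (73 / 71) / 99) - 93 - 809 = -1700945 / 7029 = -241.99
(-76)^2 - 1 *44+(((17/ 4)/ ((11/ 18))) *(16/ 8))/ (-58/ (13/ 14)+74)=3153263/ 550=5733.21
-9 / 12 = -3 / 4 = -0.75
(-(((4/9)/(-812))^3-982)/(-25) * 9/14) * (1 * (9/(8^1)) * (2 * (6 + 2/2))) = -5988625149907/15057768600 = -397.71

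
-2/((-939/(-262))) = -524/939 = -0.56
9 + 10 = 19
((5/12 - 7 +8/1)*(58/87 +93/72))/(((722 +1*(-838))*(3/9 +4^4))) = -0.00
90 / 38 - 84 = -1551 / 19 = -81.63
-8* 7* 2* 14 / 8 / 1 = -196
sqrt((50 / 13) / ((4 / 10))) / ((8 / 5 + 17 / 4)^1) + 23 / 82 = 0.81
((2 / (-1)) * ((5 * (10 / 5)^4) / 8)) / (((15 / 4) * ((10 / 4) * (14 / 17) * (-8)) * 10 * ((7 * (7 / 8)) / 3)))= 136 / 8575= 0.02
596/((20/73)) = 10877/5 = 2175.40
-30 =-30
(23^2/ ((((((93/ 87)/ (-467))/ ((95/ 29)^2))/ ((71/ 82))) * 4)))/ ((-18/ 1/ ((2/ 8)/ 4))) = 158298978325/ 84923136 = 1864.03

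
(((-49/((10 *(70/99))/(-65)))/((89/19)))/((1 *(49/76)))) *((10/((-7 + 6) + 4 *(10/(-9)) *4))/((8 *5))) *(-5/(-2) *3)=-964953/64792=-14.89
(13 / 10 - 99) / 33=-977 / 330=-2.96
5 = 5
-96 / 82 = -48 / 41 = -1.17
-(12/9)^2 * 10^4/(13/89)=-14240000/117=-121709.40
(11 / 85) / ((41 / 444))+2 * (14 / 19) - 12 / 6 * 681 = -89994454 / 66215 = -1359.12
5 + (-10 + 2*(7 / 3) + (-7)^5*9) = -151263.33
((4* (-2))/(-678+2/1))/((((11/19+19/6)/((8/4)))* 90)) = 76/1082445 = 0.00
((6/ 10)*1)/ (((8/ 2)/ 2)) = 3/ 10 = 0.30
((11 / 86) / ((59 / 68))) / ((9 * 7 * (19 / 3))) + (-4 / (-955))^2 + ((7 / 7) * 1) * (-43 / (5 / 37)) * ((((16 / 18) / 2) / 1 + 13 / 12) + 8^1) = -33587145161563369 / 11078509950900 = -3031.74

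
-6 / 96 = -1 / 16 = -0.06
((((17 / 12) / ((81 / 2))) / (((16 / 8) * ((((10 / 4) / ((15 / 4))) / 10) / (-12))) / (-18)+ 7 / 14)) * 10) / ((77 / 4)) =6800 / 187341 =0.04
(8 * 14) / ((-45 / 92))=-10304 / 45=-228.98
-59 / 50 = -1.18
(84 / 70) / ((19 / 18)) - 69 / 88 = 2949 / 8360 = 0.35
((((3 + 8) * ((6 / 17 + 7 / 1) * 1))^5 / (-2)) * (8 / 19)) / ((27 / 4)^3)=-1258210937500000000 / 530993861289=-2369539.52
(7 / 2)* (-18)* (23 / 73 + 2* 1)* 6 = -63882 / 73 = -875.10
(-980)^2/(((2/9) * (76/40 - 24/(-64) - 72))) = -172872000/2789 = -61983.51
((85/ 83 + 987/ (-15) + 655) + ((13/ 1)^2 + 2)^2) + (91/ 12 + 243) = 149807401/ 4980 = 30081.81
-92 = -92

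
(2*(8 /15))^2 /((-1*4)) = -64 /225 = -0.28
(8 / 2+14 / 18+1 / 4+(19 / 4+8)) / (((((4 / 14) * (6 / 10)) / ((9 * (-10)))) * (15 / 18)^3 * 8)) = -2016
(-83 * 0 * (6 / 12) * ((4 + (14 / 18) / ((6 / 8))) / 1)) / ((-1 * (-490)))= 0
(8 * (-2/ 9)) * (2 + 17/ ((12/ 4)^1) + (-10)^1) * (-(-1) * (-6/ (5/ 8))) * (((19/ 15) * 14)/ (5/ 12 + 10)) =-1906688/ 28125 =-67.79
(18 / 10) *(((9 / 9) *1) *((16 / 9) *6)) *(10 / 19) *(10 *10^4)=19200000 / 19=1010526.32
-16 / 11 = -1.45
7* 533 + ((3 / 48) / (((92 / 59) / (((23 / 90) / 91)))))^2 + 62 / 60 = 1025352667426201 / 274743705600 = 3732.03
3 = 3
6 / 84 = 1 / 14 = 0.07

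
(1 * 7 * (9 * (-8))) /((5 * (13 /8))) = -4032 /65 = -62.03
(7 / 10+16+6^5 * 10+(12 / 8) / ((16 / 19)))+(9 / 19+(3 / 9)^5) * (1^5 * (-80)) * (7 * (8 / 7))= 57230625269 / 738720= 77472.69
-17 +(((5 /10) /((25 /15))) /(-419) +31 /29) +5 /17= -32302189 /2065670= -15.64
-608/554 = -304/277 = -1.10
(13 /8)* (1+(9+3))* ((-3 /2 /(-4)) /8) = 507 /512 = 0.99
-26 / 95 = -0.27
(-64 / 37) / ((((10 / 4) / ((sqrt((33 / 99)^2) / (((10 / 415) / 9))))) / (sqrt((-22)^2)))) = -350592 / 185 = -1895.09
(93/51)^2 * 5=4805/289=16.63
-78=-78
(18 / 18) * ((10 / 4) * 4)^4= 10000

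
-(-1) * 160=160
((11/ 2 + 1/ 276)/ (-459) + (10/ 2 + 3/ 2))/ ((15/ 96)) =6575416/ 158355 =41.52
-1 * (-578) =578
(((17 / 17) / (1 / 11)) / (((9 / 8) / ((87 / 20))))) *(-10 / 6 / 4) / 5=-319 / 90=-3.54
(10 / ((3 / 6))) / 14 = 10 / 7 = 1.43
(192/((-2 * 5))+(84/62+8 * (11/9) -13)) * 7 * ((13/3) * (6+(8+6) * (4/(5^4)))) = -10178762594/2615625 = -3891.52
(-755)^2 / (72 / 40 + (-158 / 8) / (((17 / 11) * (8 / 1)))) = 1550468000 / 551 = 2813916.52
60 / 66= 10 / 11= 0.91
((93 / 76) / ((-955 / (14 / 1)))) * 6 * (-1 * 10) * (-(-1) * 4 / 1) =15624 / 3629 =4.31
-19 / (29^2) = -19 / 841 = -0.02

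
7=7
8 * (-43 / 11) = -344 / 11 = -31.27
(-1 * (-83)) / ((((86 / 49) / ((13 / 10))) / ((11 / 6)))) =581581 / 5160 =112.71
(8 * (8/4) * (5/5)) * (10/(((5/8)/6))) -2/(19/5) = 29174/19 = 1535.47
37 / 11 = 3.36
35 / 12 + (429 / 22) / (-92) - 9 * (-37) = 185309 / 552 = 335.70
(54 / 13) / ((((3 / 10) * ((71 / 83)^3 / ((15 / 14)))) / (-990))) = -764193325500 / 32569901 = -23463.18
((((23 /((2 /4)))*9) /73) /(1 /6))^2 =6170256 /5329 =1157.86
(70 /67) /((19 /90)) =6300 /1273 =4.95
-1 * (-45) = 45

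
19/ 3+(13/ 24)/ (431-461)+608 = 442307/ 720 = 614.32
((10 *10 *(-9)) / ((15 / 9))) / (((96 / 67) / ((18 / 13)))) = -27135 / 52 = -521.83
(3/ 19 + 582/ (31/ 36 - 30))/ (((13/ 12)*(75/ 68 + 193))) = -322271856/ 3419900497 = -0.09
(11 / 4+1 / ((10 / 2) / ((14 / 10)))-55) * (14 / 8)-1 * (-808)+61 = 311221 / 400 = 778.05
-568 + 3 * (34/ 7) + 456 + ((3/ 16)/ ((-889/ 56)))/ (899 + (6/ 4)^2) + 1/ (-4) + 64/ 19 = -3281565521/ 34795460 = -94.31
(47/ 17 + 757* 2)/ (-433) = -25785/ 7361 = -3.50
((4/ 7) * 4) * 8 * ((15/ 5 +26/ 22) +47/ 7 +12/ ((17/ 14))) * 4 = 1519.80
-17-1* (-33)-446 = -430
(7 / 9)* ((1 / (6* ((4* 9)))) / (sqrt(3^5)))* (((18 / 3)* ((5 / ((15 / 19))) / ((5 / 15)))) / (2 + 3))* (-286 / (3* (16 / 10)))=-19019* sqrt(3) / 104976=-0.31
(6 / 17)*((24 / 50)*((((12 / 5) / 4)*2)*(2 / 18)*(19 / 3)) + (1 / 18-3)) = -0.90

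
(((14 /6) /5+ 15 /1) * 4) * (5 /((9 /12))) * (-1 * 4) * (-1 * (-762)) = -1257130.67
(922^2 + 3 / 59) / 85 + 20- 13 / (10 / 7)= 20083849 / 2006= 10011.89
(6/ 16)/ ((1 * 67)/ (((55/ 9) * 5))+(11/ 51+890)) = 42075/ 100128224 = 0.00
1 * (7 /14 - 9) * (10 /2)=-85 /2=-42.50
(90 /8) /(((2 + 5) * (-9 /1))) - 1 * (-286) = 8003 /28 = 285.82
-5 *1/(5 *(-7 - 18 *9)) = 1/169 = 0.01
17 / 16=1.06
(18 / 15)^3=216 / 125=1.73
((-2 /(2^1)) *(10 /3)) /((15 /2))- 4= -40 /9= -4.44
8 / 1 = 8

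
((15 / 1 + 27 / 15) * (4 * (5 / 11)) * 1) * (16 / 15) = 1792 / 55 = 32.58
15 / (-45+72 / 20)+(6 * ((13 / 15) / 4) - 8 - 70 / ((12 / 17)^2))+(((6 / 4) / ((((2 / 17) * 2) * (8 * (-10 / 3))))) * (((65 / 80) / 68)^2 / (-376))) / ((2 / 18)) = -511778013102889 / 3468542607360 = -147.55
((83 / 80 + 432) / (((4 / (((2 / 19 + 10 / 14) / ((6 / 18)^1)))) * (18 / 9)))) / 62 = 1618323 / 753920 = 2.15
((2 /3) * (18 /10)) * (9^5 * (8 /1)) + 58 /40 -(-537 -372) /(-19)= 215393123 /380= 566824.01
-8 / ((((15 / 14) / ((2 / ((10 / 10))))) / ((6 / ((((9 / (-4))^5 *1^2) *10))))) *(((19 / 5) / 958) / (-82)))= -18018861056 / 5609655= -3212.12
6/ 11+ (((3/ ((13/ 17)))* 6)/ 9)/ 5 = 764/ 715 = 1.07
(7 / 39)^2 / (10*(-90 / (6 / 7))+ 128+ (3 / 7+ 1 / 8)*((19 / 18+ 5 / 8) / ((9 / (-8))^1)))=-24696 / 707424367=-0.00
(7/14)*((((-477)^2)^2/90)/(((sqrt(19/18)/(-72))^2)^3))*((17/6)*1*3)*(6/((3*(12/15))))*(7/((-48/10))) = -7241511788041949073653760/6859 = -1055767865292600827183.81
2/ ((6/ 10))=10/ 3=3.33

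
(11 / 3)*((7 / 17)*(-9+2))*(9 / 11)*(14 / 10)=-1029 / 85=-12.11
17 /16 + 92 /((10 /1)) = 821 /80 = 10.26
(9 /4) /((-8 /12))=-27 /8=-3.38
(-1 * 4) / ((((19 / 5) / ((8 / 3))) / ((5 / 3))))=-800 / 171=-4.68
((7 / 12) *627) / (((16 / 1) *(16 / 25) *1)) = 35.72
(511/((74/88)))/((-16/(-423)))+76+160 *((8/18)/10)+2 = 21512515/1332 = 16150.54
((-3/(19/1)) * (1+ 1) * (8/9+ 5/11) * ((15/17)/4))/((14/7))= -35/748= -0.05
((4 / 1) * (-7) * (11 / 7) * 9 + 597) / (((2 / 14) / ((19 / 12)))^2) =1185163 / 48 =24690.90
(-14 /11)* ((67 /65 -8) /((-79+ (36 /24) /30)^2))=507360 /356533463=0.00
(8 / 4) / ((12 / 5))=5 / 6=0.83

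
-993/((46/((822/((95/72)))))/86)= -2527097616/2185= -1156566.41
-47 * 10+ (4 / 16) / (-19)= -35721 / 76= -470.01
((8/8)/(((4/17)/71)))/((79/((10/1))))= 6035/158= 38.20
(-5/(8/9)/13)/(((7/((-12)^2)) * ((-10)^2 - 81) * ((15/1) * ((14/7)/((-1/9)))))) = 3/1729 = 0.00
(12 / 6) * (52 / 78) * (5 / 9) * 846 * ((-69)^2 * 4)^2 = 227275666560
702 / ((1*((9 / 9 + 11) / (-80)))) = -4680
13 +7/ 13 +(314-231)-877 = -10146/ 13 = -780.46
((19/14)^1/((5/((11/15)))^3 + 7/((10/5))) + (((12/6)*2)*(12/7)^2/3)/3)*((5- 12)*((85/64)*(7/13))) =-6.56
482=482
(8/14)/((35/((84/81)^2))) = 64/3645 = 0.02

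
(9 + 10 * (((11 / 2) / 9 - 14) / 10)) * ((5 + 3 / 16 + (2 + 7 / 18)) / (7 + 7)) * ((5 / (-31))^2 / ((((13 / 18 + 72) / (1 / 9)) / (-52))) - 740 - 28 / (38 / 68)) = 1876.61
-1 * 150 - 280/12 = -520/3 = -173.33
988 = 988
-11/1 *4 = -44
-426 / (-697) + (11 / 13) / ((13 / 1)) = 0.68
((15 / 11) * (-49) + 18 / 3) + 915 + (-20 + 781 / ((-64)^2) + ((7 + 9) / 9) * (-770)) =-216748537 / 405504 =-534.52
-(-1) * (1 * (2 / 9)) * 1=2 / 9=0.22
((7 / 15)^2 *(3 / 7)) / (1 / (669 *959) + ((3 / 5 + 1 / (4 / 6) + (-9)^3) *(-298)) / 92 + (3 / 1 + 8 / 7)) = 137723908 / 3480480058655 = 0.00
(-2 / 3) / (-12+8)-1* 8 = -47 / 6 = -7.83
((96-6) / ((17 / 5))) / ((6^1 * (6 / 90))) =1125 / 17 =66.18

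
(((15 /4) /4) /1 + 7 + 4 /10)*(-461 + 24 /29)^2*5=4096047575 /464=8827688.74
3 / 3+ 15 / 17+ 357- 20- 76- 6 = 256.88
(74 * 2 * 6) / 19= 888 / 19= 46.74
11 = 11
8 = 8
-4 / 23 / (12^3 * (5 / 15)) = -1 / 3312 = -0.00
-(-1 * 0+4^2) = -16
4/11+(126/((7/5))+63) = 1687/11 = 153.36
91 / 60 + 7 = 511 / 60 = 8.52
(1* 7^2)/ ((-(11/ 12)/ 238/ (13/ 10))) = -909636/ 55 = -16538.84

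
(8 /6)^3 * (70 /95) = 896 /513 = 1.75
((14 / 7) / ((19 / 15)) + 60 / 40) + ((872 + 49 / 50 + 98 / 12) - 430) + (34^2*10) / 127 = 545.25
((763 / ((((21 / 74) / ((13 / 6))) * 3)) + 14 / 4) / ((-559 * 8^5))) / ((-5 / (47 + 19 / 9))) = 0.00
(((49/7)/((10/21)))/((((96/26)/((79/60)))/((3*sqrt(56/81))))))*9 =50323*sqrt(14)/1600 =117.68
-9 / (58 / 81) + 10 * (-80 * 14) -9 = -650851 / 58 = -11221.57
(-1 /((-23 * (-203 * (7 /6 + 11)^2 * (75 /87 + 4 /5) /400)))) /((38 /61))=-2196000 /3928640051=-0.00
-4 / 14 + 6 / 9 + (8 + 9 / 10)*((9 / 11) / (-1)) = -15941 / 2310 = -6.90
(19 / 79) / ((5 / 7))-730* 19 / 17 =-5476389 / 6715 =-815.55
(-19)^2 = 361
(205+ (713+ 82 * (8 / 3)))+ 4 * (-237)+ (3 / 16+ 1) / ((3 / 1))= 3025 / 16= 189.06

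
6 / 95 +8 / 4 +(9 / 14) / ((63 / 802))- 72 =-287461 / 4655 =-61.75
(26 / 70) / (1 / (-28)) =-10.40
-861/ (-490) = 123/ 70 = 1.76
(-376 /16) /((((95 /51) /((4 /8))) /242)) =-290037 /190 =-1526.51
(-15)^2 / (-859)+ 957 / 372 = 246121 / 106516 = 2.31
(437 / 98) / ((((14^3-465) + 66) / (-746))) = -163001 / 114905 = -1.42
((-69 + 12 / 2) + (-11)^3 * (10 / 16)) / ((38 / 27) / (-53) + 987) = -0.91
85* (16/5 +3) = 527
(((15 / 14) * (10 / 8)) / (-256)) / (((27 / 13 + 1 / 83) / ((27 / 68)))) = -2184975 / 2197307392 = -0.00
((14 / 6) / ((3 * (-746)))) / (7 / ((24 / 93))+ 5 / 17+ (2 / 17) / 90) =-2380 / 62594249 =-0.00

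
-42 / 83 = -0.51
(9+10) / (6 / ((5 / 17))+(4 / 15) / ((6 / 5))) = 855 / 928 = 0.92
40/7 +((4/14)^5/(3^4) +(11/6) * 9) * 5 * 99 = 2472613345/302526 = 8173.23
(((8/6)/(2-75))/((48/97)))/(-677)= 97/1779156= 0.00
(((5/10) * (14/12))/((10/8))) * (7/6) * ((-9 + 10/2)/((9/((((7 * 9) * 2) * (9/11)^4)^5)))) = -467136681463870701442858012608/3363749974662800046005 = -138873782.23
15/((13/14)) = 210/13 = 16.15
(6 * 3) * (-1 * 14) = -252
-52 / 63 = -0.83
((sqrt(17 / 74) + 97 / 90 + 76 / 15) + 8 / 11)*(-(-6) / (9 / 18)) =6*sqrt(1258) / 37 + 13606 / 165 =88.21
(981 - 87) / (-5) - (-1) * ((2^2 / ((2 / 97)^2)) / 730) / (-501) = -65401933 / 365730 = -178.83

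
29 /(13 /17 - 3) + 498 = 18431 /38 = 485.03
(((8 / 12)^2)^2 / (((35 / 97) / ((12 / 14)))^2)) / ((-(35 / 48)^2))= -154157056 / 73530625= -2.10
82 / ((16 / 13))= 533 / 8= 66.62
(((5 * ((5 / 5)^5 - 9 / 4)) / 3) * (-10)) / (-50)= -5 / 12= -0.42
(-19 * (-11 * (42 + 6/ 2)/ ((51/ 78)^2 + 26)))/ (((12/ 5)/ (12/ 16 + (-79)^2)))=4409297035/ 4764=925545.14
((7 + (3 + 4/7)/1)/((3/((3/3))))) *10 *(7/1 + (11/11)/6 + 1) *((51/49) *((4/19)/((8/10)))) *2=62900/399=157.64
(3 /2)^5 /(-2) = -243 /64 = -3.80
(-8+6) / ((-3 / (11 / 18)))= 11 / 27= 0.41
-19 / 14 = -1.36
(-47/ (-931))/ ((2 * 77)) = 47/ 143374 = 0.00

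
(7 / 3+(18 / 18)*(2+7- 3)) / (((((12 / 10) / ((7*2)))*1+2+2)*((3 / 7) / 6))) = 12250 / 429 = 28.55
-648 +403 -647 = -892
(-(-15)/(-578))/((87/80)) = -200/8381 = -0.02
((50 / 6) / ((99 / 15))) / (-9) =-125 / 891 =-0.14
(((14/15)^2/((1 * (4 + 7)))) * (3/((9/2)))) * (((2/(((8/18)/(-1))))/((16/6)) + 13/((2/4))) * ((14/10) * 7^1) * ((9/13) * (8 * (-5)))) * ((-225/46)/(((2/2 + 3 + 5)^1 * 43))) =1867978/424281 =4.40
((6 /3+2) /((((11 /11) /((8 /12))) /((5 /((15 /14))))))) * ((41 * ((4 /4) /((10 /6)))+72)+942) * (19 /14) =87704 /5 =17540.80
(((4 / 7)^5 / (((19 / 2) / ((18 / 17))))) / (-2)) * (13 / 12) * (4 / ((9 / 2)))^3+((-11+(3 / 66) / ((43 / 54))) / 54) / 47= -202204774444 / 29326348733913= -0.01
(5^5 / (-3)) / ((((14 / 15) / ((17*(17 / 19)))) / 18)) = -40640625 / 133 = -305568.61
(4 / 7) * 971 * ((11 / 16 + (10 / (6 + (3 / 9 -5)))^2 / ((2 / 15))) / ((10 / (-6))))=-19694793 / 140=-140677.09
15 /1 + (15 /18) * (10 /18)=835 /54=15.46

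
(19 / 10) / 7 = 19 / 70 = 0.27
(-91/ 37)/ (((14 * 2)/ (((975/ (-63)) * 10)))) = 21125/ 1554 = 13.59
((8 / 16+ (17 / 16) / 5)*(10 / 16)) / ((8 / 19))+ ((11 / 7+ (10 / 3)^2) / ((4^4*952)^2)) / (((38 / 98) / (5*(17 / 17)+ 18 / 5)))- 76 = -31981621430299 / 426749460480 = -74.94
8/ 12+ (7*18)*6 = 2270/ 3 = 756.67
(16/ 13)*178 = 2848/ 13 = 219.08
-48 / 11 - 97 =-1115 / 11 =-101.36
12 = 12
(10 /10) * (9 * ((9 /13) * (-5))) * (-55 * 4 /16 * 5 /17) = 111375 /884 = 125.99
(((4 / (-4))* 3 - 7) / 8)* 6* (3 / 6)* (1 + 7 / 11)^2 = -1215 / 121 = -10.04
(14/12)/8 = 7/48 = 0.15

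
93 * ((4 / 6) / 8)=31 / 4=7.75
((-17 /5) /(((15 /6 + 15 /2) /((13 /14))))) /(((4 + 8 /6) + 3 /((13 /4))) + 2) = -8619 /225400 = -0.04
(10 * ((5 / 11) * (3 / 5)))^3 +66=114846 / 1331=86.29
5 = 5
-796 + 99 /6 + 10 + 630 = -279 /2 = -139.50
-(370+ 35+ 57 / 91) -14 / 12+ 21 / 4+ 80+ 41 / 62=-10862489 / 33852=-320.88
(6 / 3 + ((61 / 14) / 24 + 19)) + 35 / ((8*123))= 97429 / 4592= 21.22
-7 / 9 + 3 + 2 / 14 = 149 / 63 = 2.37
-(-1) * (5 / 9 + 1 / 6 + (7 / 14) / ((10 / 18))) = 73 / 45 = 1.62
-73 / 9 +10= 17 / 9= 1.89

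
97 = 97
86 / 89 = 0.97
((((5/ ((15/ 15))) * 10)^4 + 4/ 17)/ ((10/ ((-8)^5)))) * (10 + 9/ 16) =-18387200692224/ 85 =-216320008143.81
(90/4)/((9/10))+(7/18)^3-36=-63809/5832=-10.94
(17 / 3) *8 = 136 / 3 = 45.33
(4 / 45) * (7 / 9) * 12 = 112 / 135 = 0.83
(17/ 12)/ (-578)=-1/ 408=-0.00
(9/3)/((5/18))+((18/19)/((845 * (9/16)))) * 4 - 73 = -998493/16055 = -62.19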